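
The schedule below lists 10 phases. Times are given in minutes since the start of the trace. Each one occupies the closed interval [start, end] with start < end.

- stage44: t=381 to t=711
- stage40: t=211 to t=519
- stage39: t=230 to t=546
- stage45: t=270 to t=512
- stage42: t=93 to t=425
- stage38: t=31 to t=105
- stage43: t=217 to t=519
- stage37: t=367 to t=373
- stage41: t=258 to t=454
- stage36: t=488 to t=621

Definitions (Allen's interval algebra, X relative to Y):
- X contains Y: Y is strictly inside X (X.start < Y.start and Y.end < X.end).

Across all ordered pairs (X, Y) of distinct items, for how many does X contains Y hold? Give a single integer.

13

Checking all 90 ordered pairs for relation 'contains'; matching pairs in alphabetical order:
(stage39, stage37): stage39 contains stage37 ✓
(stage39, stage41): stage39 contains stage41 ✓
(stage39, stage45): stage39 contains stage45 ✓
(stage40, stage37): stage40 contains stage37 ✓
(stage40, stage41): stage40 contains stage41 ✓
(stage40, stage45): stage40 contains stage45 ✓
(stage41, stage37): stage41 contains stage37 ✓
(stage42, stage37): stage42 contains stage37 ✓
(stage43, stage37): stage43 contains stage37 ✓
(stage43, stage41): stage43 contains stage41 ✓
(stage43, stage45): stage43 contains stage45 ✓
(stage44, stage36): stage44 contains stage36 ✓
(stage45, stage37): stage45 contains stage37 ✓
Count: 13.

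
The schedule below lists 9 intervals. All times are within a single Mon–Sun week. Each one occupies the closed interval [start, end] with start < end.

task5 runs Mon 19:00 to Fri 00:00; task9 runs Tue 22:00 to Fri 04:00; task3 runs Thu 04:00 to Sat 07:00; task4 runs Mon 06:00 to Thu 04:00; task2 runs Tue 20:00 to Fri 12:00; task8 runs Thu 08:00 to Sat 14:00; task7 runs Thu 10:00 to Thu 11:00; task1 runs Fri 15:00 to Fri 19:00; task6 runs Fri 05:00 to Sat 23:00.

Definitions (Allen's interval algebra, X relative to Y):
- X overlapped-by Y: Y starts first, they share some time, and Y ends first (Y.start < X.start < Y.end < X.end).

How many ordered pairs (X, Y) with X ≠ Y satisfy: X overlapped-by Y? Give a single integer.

Checking all 72 ordered pairs for relation 'overlapped-by'; matching pairs in alphabetical order:
(task2, task4): task2 overlapped-by task4 ✓
(task2, task5): task2 overlapped-by task5 ✓
(task3, task2): task3 overlapped-by task2 ✓
(task3, task5): task3 overlapped-by task5 ✓
(task3, task9): task3 overlapped-by task9 ✓
(task5, task4): task5 overlapped-by task4 ✓
(task6, task2): task6 overlapped-by task2 ✓
(task6, task3): task6 overlapped-by task3 ✓
(task6, task8): task6 overlapped-by task8 ✓
(task8, task2): task8 overlapped-by task2 ✓
(task8, task3): task8 overlapped-by task3 ✓
(task8, task5): task8 overlapped-by task5 ✓
(task8, task9): task8 overlapped-by task9 ✓
(task9, task4): task9 overlapped-by task4 ✓
(task9, task5): task9 overlapped-by task5 ✓
Count: 15.

15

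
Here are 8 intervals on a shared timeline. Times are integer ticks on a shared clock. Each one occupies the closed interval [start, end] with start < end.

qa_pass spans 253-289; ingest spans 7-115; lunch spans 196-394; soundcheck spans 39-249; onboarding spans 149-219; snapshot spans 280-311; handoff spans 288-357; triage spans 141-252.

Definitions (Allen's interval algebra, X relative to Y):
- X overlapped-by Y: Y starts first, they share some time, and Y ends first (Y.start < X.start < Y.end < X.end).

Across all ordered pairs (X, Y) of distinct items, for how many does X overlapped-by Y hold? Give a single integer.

8

Checking all 56 ordered pairs for relation 'overlapped-by'; matching pairs in alphabetical order:
(handoff, qa_pass): handoff overlapped-by qa_pass ✓
(handoff, snapshot): handoff overlapped-by snapshot ✓
(lunch, onboarding): lunch overlapped-by onboarding ✓
(lunch, soundcheck): lunch overlapped-by soundcheck ✓
(lunch, triage): lunch overlapped-by triage ✓
(snapshot, qa_pass): snapshot overlapped-by qa_pass ✓
(soundcheck, ingest): soundcheck overlapped-by ingest ✓
(triage, soundcheck): triage overlapped-by soundcheck ✓
Count: 8.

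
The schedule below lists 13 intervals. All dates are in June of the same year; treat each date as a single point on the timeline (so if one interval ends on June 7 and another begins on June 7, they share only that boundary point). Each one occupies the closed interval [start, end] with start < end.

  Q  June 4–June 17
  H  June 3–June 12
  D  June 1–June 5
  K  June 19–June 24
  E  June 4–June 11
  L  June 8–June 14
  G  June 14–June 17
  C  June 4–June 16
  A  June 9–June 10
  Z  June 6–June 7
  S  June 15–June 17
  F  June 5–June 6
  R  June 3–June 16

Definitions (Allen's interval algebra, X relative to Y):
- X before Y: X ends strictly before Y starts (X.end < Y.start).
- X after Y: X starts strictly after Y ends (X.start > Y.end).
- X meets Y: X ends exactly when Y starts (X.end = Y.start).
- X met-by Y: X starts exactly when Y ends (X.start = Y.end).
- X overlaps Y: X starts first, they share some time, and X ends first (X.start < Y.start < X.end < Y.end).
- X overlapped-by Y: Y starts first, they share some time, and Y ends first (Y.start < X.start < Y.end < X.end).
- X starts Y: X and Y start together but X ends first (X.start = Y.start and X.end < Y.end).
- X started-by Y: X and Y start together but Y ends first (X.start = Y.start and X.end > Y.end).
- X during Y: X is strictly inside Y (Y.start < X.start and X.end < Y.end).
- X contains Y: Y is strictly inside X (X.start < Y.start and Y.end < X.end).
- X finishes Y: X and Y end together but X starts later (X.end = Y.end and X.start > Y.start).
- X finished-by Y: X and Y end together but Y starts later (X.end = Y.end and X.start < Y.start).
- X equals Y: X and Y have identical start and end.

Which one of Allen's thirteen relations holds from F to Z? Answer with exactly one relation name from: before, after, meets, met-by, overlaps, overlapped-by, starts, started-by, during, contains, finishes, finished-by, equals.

meets

F = [June 5, June 6]; Z = [June 6, June 7].
Compare endpoints: F.start < Z.start, F.start < Z.end, F.end = Z.start, F.end < Z.end.
That pattern is 'meets'.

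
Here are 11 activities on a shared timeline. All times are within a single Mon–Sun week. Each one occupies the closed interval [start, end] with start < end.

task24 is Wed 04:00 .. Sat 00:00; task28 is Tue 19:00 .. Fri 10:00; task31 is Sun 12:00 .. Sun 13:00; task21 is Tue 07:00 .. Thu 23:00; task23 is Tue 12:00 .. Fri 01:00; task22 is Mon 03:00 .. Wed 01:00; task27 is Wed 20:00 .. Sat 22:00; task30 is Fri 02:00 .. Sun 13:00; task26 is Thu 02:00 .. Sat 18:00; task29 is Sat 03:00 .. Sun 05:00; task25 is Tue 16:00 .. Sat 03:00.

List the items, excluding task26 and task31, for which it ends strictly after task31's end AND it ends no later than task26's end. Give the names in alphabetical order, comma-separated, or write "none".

none

Conditions: its end is strictly after task31's end (X.end > Sun 13:00) AND its end is no later than task26's end (X.end <= Sat 18:00).
task21: end Thu 23:00 > Sun 13:00? ✗; end Thu 23:00 <= Sat 18:00? ✓ → no.
task22: end Wed 01:00 > Sun 13:00? ✗; end Wed 01:00 <= Sat 18:00? ✓ → no.
task23: end Fri 01:00 > Sun 13:00? ✗; end Fri 01:00 <= Sat 18:00? ✓ → no.
task24: end Sat 00:00 > Sun 13:00? ✗; end Sat 00:00 <= Sat 18:00? ✓ → no.
task25: end Sat 03:00 > Sun 13:00? ✗; end Sat 03:00 <= Sat 18:00? ✓ → no.
task27: end Sat 22:00 > Sun 13:00? ✗; end Sat 22:00 <= Sat 18:00? ✗ → no.
task28: end Fri 10:00 > Sun 13:00? ✗; end Fri 10:00 <= Sat 18:00? ✓ → no.
task29: end Sun 05:00 > Sun 13:00? ✗; end Sun 05:00 <= Sat 18:00? ✗ → no.
task30: end Sun 13:00 > Sun 13:00? ✗; end Sun 13:00 <= Sat 18:00? ✗ → no.
Result: none.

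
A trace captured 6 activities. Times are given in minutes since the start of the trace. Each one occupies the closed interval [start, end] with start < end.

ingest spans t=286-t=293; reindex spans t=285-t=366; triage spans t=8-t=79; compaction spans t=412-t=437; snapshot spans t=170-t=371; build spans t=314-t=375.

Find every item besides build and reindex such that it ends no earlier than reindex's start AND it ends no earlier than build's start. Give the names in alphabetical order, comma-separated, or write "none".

compaction, snapshot

Conditions: its end is no earlier than reindex's start (X.end >= t=285) AND its end is no earlier than build's start (X.end >= t=314).
compaction: end t=437 >= t=285? ✓; end t=437 >= t=314? ✓ → yes.
ingest: end t=293 >= t=285? ✓; end t=293 >= t=314? ✗ → no.
snapshot: end t=371 >= t=285? ✓; end t=371 >= t=314? ✓ → yes.
triage: end t=79 >= t=285? ✗; end t=79 >= t=314? ✗ → no.
Result: compaction, snapshot.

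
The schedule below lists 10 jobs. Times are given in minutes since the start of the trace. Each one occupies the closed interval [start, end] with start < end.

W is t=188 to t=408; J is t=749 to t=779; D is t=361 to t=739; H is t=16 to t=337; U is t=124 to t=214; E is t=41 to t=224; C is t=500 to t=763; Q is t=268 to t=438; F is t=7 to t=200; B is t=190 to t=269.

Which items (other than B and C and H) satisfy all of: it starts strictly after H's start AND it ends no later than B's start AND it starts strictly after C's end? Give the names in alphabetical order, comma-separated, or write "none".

none

Conditions: its start is strictly after H's start (X.start > t=16) AND its end is no later than B's start (X.end <= t=190) AND its start is strictly after C's end (X.start > t=763).
D: start t=361 > t=16? ✓; end t=739 <= t=190? ✗; start t=361 > t=763? ✗ → no.
E: start t=41 > t=16? ✓; end t=224 <= t=190? ✗; start t=41 > t=763? ✗ → no.
F: start t=7 > t=16? ✗; end t=200 <= t=190? ✗; start t=7 > t=763? ✗ → no.
J: start t=749 > t=16? ✓; end t=779 <= t=190? ✗; start t=749 > t=763? ✗ → no.
Q: start t=268 > t=16? ✓; end t=438 <= t=190? ✗; start t=268 > t=763? ✗ → no.
U: start t=124 > t=16? ✓; end t=214 <= t=190? ✗; start t=124 > t=763? ✗ → no.
W: start t=188 > t=16? ✓; end t=408 <= t=190? ✗; start t=188 > t=763? ✗ → no.
Result: none.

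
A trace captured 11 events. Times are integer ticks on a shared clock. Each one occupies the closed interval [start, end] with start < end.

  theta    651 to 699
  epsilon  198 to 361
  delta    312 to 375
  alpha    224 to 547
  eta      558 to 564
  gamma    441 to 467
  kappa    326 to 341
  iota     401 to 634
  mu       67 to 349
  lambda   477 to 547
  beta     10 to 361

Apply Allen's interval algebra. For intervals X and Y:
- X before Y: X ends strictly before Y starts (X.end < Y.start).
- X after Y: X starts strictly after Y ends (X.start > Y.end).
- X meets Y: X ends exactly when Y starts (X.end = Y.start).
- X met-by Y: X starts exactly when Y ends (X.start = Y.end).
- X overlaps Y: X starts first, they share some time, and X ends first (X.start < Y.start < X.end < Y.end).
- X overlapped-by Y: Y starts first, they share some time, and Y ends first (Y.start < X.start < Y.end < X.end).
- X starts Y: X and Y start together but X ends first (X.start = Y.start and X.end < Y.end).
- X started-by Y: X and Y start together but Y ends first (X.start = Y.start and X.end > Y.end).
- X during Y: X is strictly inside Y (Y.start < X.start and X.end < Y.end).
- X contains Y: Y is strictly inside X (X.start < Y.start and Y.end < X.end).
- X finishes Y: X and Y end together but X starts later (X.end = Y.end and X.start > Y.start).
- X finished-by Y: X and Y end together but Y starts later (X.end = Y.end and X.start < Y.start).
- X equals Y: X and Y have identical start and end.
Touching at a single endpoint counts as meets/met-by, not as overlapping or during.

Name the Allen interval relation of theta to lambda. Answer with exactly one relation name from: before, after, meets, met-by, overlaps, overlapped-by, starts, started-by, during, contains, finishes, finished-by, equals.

theta = [651, 699]; lambda = [477, 547].
Compare endpoints: theta.start > lambda.start, theta.start > lambda.end, theta.end > lambda.start, theta.end > lambda.end.
That pattern is 'after'.

after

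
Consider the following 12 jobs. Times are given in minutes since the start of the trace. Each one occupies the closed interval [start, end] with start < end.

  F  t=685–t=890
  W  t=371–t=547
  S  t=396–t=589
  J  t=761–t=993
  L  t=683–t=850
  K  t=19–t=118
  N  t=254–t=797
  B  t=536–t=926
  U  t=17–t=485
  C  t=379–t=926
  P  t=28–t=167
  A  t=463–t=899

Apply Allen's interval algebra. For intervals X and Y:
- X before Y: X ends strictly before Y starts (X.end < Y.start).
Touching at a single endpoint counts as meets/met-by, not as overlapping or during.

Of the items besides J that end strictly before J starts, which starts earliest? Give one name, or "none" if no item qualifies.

Target J = [t=761, t=993].
A [t=463, t=899] → overlaps → excluded.
B [t=536, t=926] → overlaps → excluded.
C [t=379, t=926] → overlaps → excluded.
F [t=685, t=890] → overlaps → excluded.
K [t=19, t=118] → before → candidate.
L [t=683, t=850] → overlaps → excluded.
N [t=254, t=797] → overlaps → excluded.
P [t=28, t=167] → before → candidate.
S [t=396, t=589] → before → candidate.
U [t=17, t=485] → before → candidate.
W [t=371, t=547] → before → candidate.
Among candidates, earliest start is t=17 → U.

U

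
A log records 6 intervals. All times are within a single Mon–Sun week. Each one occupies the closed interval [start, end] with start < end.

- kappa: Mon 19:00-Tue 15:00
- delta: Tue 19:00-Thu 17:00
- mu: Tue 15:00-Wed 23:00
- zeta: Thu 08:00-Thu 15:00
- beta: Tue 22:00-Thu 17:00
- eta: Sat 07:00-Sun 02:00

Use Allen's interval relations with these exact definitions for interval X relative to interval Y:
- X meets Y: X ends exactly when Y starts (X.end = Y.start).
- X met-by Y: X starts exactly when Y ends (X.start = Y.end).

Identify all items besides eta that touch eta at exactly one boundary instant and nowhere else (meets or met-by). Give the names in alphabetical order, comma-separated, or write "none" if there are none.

Target eta = [Sat 07:00, Sun 02:00].
beta [Tue 22:00, Thu 17:00] → before → no.
delta [Tue 19:00, Thu 17:00] → before → no.
kappa [Mon 19:00, Tue 15:00] → before → no.
mu [Tue 15:00, Wed 23:00] → before → no.
zeta [Thu 08:00, Thu 15:00] → before → no.
Result: none.

none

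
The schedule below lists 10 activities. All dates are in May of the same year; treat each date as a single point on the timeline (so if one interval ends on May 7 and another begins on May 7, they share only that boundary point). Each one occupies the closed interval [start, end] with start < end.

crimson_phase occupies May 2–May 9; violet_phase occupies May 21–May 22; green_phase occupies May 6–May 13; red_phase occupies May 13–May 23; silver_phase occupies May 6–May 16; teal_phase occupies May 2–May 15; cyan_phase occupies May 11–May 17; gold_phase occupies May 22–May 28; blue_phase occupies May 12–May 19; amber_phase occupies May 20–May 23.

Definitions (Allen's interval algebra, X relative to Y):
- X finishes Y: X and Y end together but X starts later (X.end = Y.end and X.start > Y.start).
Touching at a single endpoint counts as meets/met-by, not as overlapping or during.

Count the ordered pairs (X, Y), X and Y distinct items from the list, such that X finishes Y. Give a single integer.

Checking all 90 ordered pairs for relation 'finishes'; matching pairs in alphabetical order:
(amber_phase, red_phase): amber_phase finishes red_phase ✓
Count: 1.

1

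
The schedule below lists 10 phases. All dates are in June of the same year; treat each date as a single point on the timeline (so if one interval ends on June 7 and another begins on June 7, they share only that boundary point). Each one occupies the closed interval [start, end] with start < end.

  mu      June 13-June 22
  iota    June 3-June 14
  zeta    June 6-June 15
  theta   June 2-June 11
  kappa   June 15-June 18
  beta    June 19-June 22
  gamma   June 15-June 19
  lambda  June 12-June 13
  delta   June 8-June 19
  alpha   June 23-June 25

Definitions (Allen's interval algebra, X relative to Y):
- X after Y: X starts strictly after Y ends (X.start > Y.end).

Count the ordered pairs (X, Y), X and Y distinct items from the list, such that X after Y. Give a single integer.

22

Checking all 90 ordered pairs for relation 'after'; matching pairs in alphabetical order:
(alpha, beta): alpha after beta ✓
(alpha, delta): alpha after delta ✓
(alpha, gamma): alpha after gamma ✓
(alpha, iota): alpha after iota ✓
(alpha, kappa): alpha after kappa ✓
(alpha, lambda): alpha after lambda ✓
(alpha, mu): alpha after mu ✓
(alpha, theta): alpha after theta ✓
(alpha, zeta): alpha after zeta ✓
(beta, iota): beta after iota ✓
(beta, kappa): beta after kappa ✓
(beta, lambda): beta after lambda ✓
(beta, theta): beta after theta ✓
(beta, zeta): beta after zeta ✓
(gamma, iota): gamma after iota ✓
(gamma, lambda): gamma after lambda ✓
(gamma, theta): gamma after theta ✓
(kappa, iota): kappa after iota ✓
(kappa, lambda): kappa after lambda ✓
(kappa, theta): kappa after theta ✓
(lambda, theta): lambda after theta ✓
(mu, theta): mu after theta ✓
Count: 22.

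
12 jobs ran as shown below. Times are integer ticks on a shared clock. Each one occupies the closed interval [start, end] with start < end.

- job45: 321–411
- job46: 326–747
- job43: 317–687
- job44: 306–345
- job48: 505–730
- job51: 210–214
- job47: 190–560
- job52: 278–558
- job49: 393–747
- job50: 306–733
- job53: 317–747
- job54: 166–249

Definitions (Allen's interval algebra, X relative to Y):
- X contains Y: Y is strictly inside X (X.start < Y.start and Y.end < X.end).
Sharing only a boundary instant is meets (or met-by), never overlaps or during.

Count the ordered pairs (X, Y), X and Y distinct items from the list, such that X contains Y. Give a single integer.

Checking all 132 ordered pairs for relation 'contains'; matching pairs in alphabetical order:
(job43, job45): job43 contains job45 ✓
(job46, job48): job46 contains job48 ✓
(job47, job44): job47 contains job44 ✓
(job47, job45): job47 contains job45 ✓
(job47, job51): job47 contains job51 ✓
(job47, job52): job47 contains job52 ✓
(job49, job48): job49 contains job48 ✓
(job50, job43): job50 contains job43 ✓
(job50, job45): job50 contains job45 ✓
(job50, job48): job50 contains job48 ✓
(job52, job44): job52 contains job44 ✓
(job52, job45): job52 contains job45 ✓
(job53, job45): job53 contains job45 ✓
(job53, job48): job53 contains job48 ✓
(job54, job51): job54 contains job51 ✓
Count: 15.

15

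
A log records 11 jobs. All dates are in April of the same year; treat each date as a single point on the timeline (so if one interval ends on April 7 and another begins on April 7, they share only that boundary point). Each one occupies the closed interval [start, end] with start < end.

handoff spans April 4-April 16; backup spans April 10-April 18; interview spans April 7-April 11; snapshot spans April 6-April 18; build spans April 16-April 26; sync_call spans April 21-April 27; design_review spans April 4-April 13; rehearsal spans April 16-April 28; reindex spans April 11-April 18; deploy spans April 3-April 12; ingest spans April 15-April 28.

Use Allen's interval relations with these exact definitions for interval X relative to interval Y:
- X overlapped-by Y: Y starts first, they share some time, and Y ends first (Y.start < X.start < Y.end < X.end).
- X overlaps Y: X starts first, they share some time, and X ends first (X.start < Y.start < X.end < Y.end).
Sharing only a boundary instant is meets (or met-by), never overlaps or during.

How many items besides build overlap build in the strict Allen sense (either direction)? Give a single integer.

Target build = [April 16, April 26].
backup [April 10, April 18] → overlaps → counts.
deploy [April 3, April 12] → before → no.
design_review [April 4, April 13] → before → no.
handoff [April 4, April 16] → meets → no.
ingest [April 15, April 28] → contains → no.
interview [April 7, April 11] → before → no.
rehearsal [April 16, April 28] → started-by → no.
reindex [April 11, April 18] → overlaps → counts.
snapshot [April 6, April 18] → overlaps → counts.
sync_call [April 21, April 27] → overlapped-by → counts.
Total: 4.

4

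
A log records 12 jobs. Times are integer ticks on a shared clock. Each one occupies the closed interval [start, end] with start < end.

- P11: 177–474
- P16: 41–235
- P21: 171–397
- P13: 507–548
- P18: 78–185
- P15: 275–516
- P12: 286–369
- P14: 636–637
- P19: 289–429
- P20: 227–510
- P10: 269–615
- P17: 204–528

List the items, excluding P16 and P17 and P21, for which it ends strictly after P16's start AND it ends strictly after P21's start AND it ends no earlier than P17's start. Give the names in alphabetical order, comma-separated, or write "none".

P10, P11, P12, P13, P14, P15, P19, P20

Conditions: its end is strictly after P16's start (X.end > 41) AND its end is strictly after P21's start (X.end > 171) AND its end is no earlier than P17's start (X.end >= 204).
P10: end 615 > 41? ✓; end 615 > 171? ✓; end 615 >= 204? ✓ → yes.
P11: end 474 > 41? ✓; end 474 > 171? ✓; end 474 >= 204? ✓ → yes.
P12: end 369 > 41? ✓; end 369 > 171? ✓; end 369 >= 204? ✓ → yes.
P13: end 548 > 41? ✓; end 548 > 171? ✓; end 548 >= 204? ✓ → yes.
P14: end 637 > 41? ✓; end 637 > 171? ✓; end 637 >= 204? ✓ → yes.
P15: end 516 > 41? ✓; end 516 > 171? ✓; end 516 >= 204? ✓ → yes.
P18: end 185 > 41? ✓; end 185 > 171? ✓; end 185 >= 204? ✗ → no.
P19: end 429 > 41? ✓; end 429 > 171? ✓; end 429 >= 204? ✓ → yes.
P20: end 510 > 41? ✓; end 510 > 171? ✓; end 510 >= 204? ✓ → yes.
Result: P10, P11, P12, P13, P14, P15, P19, P20.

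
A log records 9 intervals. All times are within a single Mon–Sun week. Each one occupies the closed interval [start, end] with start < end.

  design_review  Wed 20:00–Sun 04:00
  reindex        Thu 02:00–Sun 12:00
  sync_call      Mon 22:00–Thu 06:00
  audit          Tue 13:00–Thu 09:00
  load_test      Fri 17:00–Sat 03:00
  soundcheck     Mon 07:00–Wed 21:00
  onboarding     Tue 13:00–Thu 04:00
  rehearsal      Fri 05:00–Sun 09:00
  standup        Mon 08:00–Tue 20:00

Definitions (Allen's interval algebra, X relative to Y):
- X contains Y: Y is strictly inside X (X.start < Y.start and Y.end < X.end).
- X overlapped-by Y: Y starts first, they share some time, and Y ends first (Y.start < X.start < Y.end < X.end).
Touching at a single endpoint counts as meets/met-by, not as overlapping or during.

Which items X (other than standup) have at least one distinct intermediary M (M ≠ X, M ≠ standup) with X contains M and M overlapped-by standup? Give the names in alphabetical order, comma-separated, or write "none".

sync_call

Target standup = [Mon 08:00, Tue 20:00].
Intermediaries M with M overlapped-by standup: audit, onboarding, sync_call.
Via audit — items with X contains audit: none.
Via onboarding — items with X contains onboarding: sync_call.
Via sync_call — items with X contains sync_call: none.
Union: sync_call.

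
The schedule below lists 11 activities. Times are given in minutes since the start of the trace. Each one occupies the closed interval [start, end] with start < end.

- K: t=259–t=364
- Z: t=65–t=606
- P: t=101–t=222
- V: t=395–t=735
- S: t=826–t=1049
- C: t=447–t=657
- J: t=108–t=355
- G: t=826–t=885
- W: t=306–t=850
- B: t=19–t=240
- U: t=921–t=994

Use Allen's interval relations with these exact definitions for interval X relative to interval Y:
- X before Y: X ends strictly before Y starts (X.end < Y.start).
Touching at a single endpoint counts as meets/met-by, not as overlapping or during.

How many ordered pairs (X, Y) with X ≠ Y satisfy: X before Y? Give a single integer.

35

Checking all 110 ordered pairs for relation 'before'; matching pairs in alphabetical order:
(B, C): B before C ✓
(B, G): B before G ✓
(B, K): B before K ✓
(B, S): B before S ✓
(B, U): B before U ✓
(B, V): B before V ✓
(B, W): B before W ✓
(C, G): C before G ✓
(C, S): C before S ✓
(C, U): C before U ✓
(G, U): G before U ✓
(J, C): J before C ✓
(J, G): J before G ✓
(J, S): J before S ✓
(J, U): J before U ✓
(J, V): J before V ✓
(K, C): K before C ✓
(K, G): K before G ✓
(K, S): K before S ✓
(K, U): K before U ✓
(K, V): K before V ✓
(P, C): P before C ✓
(P, G): P before G ✓
(P, K): P before K ✓
... plus 11 further pairs not listed.
Count: 35.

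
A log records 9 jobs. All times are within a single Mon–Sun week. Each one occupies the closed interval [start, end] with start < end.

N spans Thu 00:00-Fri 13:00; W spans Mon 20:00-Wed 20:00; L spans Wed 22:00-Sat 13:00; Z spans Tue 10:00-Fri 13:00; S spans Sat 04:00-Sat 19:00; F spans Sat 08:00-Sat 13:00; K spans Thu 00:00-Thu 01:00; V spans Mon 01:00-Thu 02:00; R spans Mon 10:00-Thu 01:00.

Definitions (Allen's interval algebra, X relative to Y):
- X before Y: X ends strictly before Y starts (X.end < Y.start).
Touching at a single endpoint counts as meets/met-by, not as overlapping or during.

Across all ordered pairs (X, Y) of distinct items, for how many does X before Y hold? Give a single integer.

Checking all 72 ordered pairs for relation 'before'; matching pairs in alphabetical order:
(K, F): K before F ✓
(K, S): K before S ✓
(N, F): N before F ✓
(N, S): N before S ✓
(R, F): R before F ✓
(R, S): R before S ✓
(V, F): V before F ✓
(V, S): V before S ✓
(W, F): W before F ✓
(W, K): W before K ✓
(W, L): W before L ✓
(W, N): W before N ✓
(W, S): W before S ✓
(Z, F): Z before F ✓
(Z, S): Z before S ✓
Count: 15.

15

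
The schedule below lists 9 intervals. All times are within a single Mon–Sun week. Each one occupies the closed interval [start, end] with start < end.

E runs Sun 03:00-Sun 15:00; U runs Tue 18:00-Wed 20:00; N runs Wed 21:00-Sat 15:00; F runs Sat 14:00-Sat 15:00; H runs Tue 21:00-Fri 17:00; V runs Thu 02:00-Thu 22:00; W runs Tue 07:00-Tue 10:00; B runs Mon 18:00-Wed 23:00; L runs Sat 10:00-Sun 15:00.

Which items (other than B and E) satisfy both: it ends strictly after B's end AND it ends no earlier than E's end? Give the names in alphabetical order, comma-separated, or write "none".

L

Conditions: its end is strictly after B's end (X.end > Wed 23:00) AND its end is no earlier than E's end (X.end >= Sun 15:00).
F: end Sat 15:00 > Wed 23:00? ✓; end Sat 15:00 >= Sun 15:00? ✗ → no.
H: end Fri 17:00 > Wed 23:00? ✓; end Fri 17:00 >= Sun 15:00? ✗ → no.
L: end Sun 15:00 > Wed 23:00? ✓; end Sun 15:00 >= Sun 15:00? ✓ → yes.
N: end Sat 15:00 > Wed 23:00? ✓; end Sat 15:00 >= Sun 15:00? ✗ → no.
U: end Wed 20:00 > Wed 23:00? ✗; end Wed 20:00 >= Sun 15:00? ✗ → no.
V: end Thu 22:00 > Wed 23:00? ✓; end Thu 22:00 >= Sun 15:00? ✗ → no.
W: end Tue 10:00 > Wed 23:00? ✗; end Tue 10:00 >= Sun 15:00? ✗ → no.
Result: L.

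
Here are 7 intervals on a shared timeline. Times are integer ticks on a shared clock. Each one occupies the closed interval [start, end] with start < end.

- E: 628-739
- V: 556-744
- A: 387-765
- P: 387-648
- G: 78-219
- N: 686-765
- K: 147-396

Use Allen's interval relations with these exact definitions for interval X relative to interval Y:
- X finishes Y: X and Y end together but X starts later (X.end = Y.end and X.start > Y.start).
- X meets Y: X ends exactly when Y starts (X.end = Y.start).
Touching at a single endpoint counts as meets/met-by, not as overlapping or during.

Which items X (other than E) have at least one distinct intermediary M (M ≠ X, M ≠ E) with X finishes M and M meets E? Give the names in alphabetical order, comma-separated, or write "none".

Target E = [628, 739].
Intermediaries M with M meets E: none.
Union: none.

none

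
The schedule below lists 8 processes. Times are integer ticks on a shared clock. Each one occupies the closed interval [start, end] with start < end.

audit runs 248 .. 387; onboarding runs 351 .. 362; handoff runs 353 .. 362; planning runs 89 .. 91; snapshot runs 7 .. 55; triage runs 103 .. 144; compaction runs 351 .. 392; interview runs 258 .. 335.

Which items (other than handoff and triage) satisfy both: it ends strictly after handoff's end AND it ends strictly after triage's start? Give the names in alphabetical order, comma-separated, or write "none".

Conditions: its end is strictly after handoff's end (X.end > 362) AND its end is strictly after triage's start (X.end > 103).
audit: end 387 > 362? ✓; end 387 > 103? ✓ → yes.
compaction: end 392 > 362? ✓; end 392 > 103? ✓ → yes.
interview: end 335 > 362? ✗; end 335 > 103? ✓ → no.
onboarding: end 362 > 362? ✗; end 362 > 103? ✓ → no.
planning: end 91 > 362? ✗; end 91 > 103? ✗ → no.
snapshot: end 55 > 362? ✗; end 55 > 103? ✗ → no.
Result: audit, compaction.

audit, compaction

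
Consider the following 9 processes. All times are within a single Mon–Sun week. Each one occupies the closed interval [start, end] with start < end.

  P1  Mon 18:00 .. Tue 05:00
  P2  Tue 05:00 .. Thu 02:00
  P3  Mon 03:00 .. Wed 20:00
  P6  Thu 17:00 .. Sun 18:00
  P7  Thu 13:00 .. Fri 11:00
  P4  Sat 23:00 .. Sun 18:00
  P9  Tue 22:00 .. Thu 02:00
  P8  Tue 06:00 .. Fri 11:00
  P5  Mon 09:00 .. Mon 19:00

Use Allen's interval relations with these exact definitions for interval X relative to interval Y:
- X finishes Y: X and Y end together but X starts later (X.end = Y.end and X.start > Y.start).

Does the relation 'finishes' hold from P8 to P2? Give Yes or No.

No

P8 = [Tue 06:00, Fri 11:00], P2 = [Tue 05:00, Thu 02:00].
Actual relation of P8 to P2: overlapped-by.
Asked whether 'finishes' holds → No.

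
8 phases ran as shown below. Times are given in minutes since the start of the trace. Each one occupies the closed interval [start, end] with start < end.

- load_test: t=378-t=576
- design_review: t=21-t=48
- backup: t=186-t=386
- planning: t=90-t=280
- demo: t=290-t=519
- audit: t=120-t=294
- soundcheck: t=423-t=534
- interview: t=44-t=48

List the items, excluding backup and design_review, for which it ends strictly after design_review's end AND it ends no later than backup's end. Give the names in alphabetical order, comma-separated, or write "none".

audit, planning

Conditions: its end is strictly after design_review's end (X.end > t=48) AND its end is no later than backup's end (X.end <= t=386).
audit: end t=294 > t=48? ✓; end t=294 <= t=386? ✓ → yes.
demo: end t=519 > t=48? ✓; end t=519 <= t=386? ✗ → no.
interview: end t=48 > t=48? ✗; end t=48 <= t=386? ✓ → no.
load_test: end t=576 > t=48? ✓; end t=576 <= t=386? ✗ → no.
planning: end t=280 > t=48? ✓; end t=280 <= t=386? ✓ → yes.
soundcheck: end t=534 > t=48? ✓; end t=534 <= t=386? ✗ → no.
Result: audit, planning.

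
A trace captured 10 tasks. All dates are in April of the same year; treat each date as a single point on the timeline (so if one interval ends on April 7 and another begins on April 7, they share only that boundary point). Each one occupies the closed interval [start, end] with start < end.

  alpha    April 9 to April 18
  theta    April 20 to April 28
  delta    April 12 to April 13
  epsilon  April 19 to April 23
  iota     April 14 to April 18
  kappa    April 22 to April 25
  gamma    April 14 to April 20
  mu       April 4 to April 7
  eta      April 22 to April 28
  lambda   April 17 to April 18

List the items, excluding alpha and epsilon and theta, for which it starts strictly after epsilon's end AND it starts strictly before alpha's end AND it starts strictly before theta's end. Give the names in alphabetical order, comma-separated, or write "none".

none

Conditions: its start is strictly after epsilon's end (X.start > April 23) AND its start is strictly before alpha's end (X.start < April 18) AND its start is strictly before theta's end (X.start < April 28).
delta: start April 12 > April 23? ✗; start April 12 < April 18? ✓; start April 12 < April 28? ✓ → no.
eta: start April 22 > April 23? ✗; start April 22 < April 18? ✗; start April 22 < April 28? ✓ → no.
gamma: start April 14 > April 23? ✗; start April 14 < April 18? ✓; start April 14 < April 28? ✓ → no.
iota: start April 14 > April 23? ✗; start April 14 < April 18? ✓; start April 14 < April 28? ✓ → no.
kappa: start April 22 > April 23? ✗; start April 22 < April 18? ✗; start April 22 < April 28? ✓ → no.
lambda: start April 17 > April 23? ✗; start April 17 < April 18? ✓; start April 17 < April 28? ✓ → no.
mu: start April 4 > April 23? ✗; start April 4 < April 18? ✓; start April 4 < April 28? ✓ → no.
Result: none.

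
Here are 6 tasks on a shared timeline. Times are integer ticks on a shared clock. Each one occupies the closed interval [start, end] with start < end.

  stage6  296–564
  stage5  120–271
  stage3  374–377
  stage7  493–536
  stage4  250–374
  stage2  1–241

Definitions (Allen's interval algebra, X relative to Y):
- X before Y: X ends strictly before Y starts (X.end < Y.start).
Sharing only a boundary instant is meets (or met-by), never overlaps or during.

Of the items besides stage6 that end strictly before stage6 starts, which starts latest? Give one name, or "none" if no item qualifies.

Target stage6 = [296, 564].
stage2 [1, 241] → before → candidate.
stage3 [374, 377] → during → excluded.
stage4 [250, 374] → overlaps → excluded.
stage5 [120, 271] → before → candidate.
stage7 [493, 536] → during → excluded.
Among candidates, latest start is 120 → stage5.

stage5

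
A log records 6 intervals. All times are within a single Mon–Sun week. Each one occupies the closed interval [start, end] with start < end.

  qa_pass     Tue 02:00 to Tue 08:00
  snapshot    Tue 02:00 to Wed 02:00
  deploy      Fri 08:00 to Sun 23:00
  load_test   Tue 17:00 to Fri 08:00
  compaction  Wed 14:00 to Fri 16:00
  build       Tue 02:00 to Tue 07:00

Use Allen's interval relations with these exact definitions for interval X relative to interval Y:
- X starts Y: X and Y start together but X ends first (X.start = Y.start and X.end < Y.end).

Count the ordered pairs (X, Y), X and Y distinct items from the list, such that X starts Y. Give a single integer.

3

Checking all 30 ordered pairs for relation 'starts'; matching pairs in alphabetical order:
(build, qa_pass): build starts qa_pass ✓
(build, snapshot): build starts snapshot ✓
(qa_pass, snapshot): qa_pass starts snapshot ✓
Count: 3.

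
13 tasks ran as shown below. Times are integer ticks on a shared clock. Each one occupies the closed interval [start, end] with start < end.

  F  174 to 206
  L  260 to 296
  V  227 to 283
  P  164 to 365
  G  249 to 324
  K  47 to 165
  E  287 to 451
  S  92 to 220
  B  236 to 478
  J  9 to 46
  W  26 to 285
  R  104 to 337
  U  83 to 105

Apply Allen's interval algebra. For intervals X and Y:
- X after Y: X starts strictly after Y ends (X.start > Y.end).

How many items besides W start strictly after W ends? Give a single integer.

Target W = [26, 285].
B [236, 478] → overlapped-by → no.
E [287, 451] → after → counts.
F [174, 206] → during → no.
G [249, 324] → overlapped-by → no.
J [9, 46] → overlaps → no.
K [47, 165] → during → no.
L [260, 296] → overlapped-by → no.
P [164, 365] → overlapped-by → no.
R [104, 337] → overlapped-by → no.
S [92, 220] → during → no.
U [83, 105] → during → no.
V [227, 283] → during → no.
Total: 1.

1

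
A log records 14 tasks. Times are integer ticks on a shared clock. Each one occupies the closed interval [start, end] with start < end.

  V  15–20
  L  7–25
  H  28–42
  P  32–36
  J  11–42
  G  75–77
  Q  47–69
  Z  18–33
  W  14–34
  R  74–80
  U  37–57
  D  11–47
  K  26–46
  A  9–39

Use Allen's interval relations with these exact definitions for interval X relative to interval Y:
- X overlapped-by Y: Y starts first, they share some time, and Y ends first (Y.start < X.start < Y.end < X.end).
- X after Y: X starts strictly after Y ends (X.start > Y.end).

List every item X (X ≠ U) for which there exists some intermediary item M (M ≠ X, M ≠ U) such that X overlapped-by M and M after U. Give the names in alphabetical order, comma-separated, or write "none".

Target U = [37, 57].
Intermediaries M with M after U: G, R.
Via G — items with X overlapped-by G: none.
Via R — items with X overlapped-by R: none.
Union: none.

none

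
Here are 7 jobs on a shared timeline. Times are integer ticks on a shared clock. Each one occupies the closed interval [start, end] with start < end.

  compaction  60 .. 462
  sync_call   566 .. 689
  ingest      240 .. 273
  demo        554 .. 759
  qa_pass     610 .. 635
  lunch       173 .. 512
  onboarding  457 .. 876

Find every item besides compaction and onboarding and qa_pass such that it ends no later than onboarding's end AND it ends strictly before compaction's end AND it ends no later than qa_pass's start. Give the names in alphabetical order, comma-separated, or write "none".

Conditions: its end is no later than onboarding's end (X.end <= 876) AND its end is strictly before compaction's end (X.end < 462) AND its end is no later than qa_pass's start (X.end <= 610).
demo: end 759 <= 876? ✓; end 759 < 462? ✗; end 759 <= 610? ✗ → no.
ingest: end 273 <= 876? ✓; end 273 < 462? ✓; end 273 <= 610? ✓ → yes.
lunch: end 512 <= 876? ✓; end 512 < 462? ✗; end 512 <= 610? ✓ → no.
sync_call: end 689 <= 876? ✓; end 689 < 462? ✗; end 689 <= 610? ✗ → no.
Result: ingest.

ingest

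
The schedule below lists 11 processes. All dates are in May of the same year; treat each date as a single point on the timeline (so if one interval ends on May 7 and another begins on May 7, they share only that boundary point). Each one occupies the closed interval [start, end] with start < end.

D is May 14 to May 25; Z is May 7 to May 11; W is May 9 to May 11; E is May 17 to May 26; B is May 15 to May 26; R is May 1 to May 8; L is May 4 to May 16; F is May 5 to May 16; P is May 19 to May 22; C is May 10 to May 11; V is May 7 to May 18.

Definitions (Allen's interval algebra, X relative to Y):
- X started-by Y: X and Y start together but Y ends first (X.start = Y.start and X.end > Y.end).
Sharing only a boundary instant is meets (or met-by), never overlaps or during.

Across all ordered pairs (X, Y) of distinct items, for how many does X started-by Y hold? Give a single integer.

1

Checking all 110 ordered pairs for relation 'started-by'; matching pairs in alphabetical order:
(V, Z): V started-by Z ✓
Count: 1.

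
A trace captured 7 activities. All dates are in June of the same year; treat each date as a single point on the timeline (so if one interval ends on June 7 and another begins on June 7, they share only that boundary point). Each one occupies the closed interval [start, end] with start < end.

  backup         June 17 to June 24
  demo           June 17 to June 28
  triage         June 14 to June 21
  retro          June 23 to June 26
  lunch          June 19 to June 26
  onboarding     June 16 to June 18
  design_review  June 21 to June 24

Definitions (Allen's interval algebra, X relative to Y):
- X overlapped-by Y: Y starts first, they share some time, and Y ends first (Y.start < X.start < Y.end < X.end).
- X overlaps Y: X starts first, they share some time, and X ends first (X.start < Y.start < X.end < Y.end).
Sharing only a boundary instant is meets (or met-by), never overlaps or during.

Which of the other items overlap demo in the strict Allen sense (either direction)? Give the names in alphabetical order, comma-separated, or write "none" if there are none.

Target demo = [June 17, June 28].
backup [June 17, June 24] → starts → no.
design_review [June 21, June 24] → during → no.
lunch [June 19, June 26] → during → no.
onboarding [June 16, June 18] → overlaps → yes.
retro [June 23, June 26] → during → no.
triage [June 14, June 21] → overlaps → yes.
Result: onboarding, triage.

onboarding, triage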